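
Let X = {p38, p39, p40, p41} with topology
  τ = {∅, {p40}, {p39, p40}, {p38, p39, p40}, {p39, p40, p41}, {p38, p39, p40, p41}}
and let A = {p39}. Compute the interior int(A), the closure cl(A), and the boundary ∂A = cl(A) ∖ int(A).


int(A) = ∅, cl(A) = {p38, p39, p41}, ∂A = {p38, p39, p41}.

Closed sets in (X, τ) are complements of opens:
  closed(X, τ) = {∅, {p38}, {p41}, {p38, p41}, {p38, p39, p41}, {p38, p39, p40, p41}}.
int(A) = ⋃ {U ∈ τ : U ⊆ A}. Opens contained in A: ∅.
Taking the union of these: int(A) = ∅.
cl(A) = ⋂ {C closed : A ⊆ C}. Closed sets containing A: {p38, p39, p41}, {p38, p39, p40, p41}.
Intersecting these: cl(A) = {p38, p39, p41}.
∂A = cl(A) ∖ int(A) = {p38, p39, p41} ∖ ∅ = {p38, p39, p41}.


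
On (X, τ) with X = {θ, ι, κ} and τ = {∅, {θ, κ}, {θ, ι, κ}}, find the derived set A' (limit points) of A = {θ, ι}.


A' = {ι, κ}

For each x ∈ X, list the open sets U ∈ τ with x ∈ U, then check whether U ∩ (A ∖ {x}) ≠ ∅ for every such U.
  x = θ: open {θ, κ} ∋ x has {θ, κ} ∩ (A ∖ {θ}) = ∅, so x is NOT a limit point.
  x = ι: opens ∋ x are {θ, ι, κ}; each meets A ∖ {ι}, so x IS a limit point.
  x = κ: opens ∋ x are {θ, κ}, {θ, ι, κ}; each meets A ∖ {κ}, so x IS a limit point.
Collecting: A' = {ι, κ}.


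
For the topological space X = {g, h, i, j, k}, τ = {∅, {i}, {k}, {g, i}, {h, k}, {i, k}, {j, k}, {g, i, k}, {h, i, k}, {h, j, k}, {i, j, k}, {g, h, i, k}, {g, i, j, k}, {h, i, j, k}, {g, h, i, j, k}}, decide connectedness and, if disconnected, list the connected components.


(X, τ) is disconnected; components = [{g, i}, {h, j, k}].

Find clopen sets (U ∈ τ with X ∖ U ∈ τ):
  U = ∅, X ∖ U = {g, h, i, j, k} — both open, so U is clopen.
  U = {g, i}, X ∖ U = {h, j, k} — both open, so U is clopen.
  U = {h, j, k}, X ∖ U = {g, i} — both open, so U is clopen.
  U = {g, h, i, j, k}, X ∖ U = ∅ — both open, so U is clopen.
Nontrivial clopen(s) exist: e.g. {g, i}. So (X, τ) is disconnected.
Compute connected components by grouping points that agree on all clopens:
  component: {g, i}
  component: {h, j, k}


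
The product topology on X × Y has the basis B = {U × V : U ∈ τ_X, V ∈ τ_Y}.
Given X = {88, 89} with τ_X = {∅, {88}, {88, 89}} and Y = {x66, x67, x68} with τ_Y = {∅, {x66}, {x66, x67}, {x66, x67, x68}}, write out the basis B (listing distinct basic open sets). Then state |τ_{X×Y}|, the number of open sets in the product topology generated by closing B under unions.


Basis B = {∅ × ∅, {88} × {x66}, {88} × {x66, x67}, {88, 89} × {x66}, {88} × {x66, x67, x68}, {88, 89} × {x66, x67}, {88, 89} × {x66, x67, x68}}; |τ_{X×Y}| = 10.

Enumerate products U × V with U ∈ τ_X, V ∈ τ_Y (deduplicated):
  ∅ × ∅ = {} (∅)
  {88} × {x66} = {(88,x66)}
  {88} × {x66, x67} = {(88,x66), (88,x67)}
  {88, 89} × {x66} = {(88,x66), (89,x66)}
  {88} × {x66, x67, x68} = {(88,x66), (88,x67), (88,x68)}
  {88, 89} × {x66, x67} = {(88,x66), (88,x67), (89,x66), (89,x67)}
  {88, 89} × {x66, x67, x68} = {(88,x66), (88,x67), (88,x68), (89,x66), (89,x67), (89,x68)}
These 7 distinct sets form the basis B.
Close under arbitrary unions to get τ_{X×Y}; counting gives |τ_{X×Y}| = 10.


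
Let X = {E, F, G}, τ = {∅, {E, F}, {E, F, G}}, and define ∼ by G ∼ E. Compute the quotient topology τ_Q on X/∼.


X/∼ = {[E=G], [F]}; |τ_Q| = 2.

Equivalence classes: [E=G], [F].
Quotient map π: X → X/∼ sends E ↦ [E=G], F ↦ [F], G ↦ [E=G].
For each subset V ⊆ X/∼, compute π^{-1}(V) ⊆ X and check whether π^{-1}(V) ∈ τ. V is open in τ_Q iff π^{-1}(V) ∈ τ.
  V = {}: π^{-1}(V) = ∅ ∈ τ ✓.
  V = {[E=G]}: π^{-1}(V) = {E, G} ∉ τ ✗.
  V = {[F]}: π^{-1}(V) = {F} ∉ τ ✗.
  V = {[E=G], [F]}: π^{-1}(V) = {E, F, G} ∈ τ ✓.
Open sets in the quotient: τ_Q = {{}, {[E=G], [F]}} (2 elements).


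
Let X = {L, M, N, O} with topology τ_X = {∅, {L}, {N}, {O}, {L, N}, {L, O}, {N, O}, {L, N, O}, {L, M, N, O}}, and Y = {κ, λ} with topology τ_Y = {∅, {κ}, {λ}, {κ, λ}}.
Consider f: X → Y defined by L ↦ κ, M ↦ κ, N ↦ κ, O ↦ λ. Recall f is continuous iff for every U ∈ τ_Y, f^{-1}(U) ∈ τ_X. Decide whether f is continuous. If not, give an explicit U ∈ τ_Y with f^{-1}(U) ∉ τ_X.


f is NOT continuous.

Compute f^{-1}(U) for each U ∈ τ_Y:
  U = ∅: f^{-1}(U) = ∅ ∈ τ_X ✓.
  U = {κ}: f^{-1}(U) = {L, M, N} ∉ τ_X ✗.
  U = {λ}: f^{-1}(U) = {O} ∈ τ_X ✓.
  U = {κ, λ}: f^{-1}(U) = {L, M, N, O} ∈ τ_X ✓.
Found U = {κ} with f^{-1}(U) = {L, M, N} not in τ_X. Therefore f is NOT continuous.


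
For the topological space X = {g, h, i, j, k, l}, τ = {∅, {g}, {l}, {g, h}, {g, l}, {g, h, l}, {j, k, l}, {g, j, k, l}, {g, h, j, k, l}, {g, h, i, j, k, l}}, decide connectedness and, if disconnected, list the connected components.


(X, τ) is connected.

Find clopen sets (U ∈ τ with X ∖ U ∈ τ):
  U = ∅, X ∖ U = {g, h, i, j, k, l} — both open, so U is clopen.
  U = {g, h, i, j, k, l}, X ∖ U = ∅ — both open, so U is clopen.
Only trivial clopens (∅ and X) exist, so (X, τ) is connected.
Compute connected components by grouping points that agree on all clopens:
  component: {g, h, i, j, k, l}


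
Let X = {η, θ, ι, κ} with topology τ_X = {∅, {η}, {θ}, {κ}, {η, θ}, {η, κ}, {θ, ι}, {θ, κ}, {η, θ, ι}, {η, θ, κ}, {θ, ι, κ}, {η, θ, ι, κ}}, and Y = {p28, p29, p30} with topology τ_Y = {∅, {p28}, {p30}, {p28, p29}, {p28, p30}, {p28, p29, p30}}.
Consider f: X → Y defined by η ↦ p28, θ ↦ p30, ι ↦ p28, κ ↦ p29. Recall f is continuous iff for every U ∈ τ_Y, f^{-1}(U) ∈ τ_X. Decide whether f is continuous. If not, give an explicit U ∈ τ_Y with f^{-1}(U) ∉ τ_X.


f is NOT continuous.

Compute f^{-1}(U) for each U ∈ τ_Y:
  U = ∅: f^{-1}(U) = ∅ ∈ τ_X ✓.
  U = {p28}: f^{-1}(U) = {η, ι} ∉ τ_X ✗.
  U = {p30}: f^{-1}(U) = {θ} ∈ τ_X ✓.
  U = {p28, p29}: f^{-1}(U) = {η, ι, κ} ∉ τ_X ✗.
  U = {p28, p30}: f^{-1}(U) = {η, θ, ι} ∈ τ_X ✓.
  U = {p28, p29, p30}: f^{-1}(U) = {η, θ, ι, κ} ∈ τ_X ✓.
Found U = {p28} with f^{-1}(U) = {η, ι} not in τ_X. Therefore f is NOT continuous.


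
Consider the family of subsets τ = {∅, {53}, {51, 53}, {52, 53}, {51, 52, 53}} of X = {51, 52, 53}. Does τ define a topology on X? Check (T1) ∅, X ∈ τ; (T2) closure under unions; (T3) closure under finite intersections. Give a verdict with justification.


τ IS a topology on X.

Axiom (T1): ∅ ∈ τ? Yes; X ∈ τ? Yes.
Axiom (T2/T3): check pairwise unions and intersections of members of τ.
All pairwise intersections and unions checked — each lies in τ. Therefore τ satisfies (T1), (T2), (T3): it IS a topology on X.


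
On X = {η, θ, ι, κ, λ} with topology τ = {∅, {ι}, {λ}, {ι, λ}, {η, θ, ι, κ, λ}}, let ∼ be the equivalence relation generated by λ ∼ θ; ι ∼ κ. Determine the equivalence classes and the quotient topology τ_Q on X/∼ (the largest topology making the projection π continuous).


X/∼ = {[η], [θ=λ], [ι=κ]}; |τ_Q| = 2.

Equivalence classes: [η], [θ=λ], [ι=κ].
Quotient map π: X → X/∼ sends η ↦ [η], θ ↦ [θ=λ], ι ↦ [ι=κ], κ ↦ [ι=κ], λ ↦ [θ=λ].
For each subset V ⊆ X/∼, compute π^{-1}(V) ⊆ X and check whether π^{-1}(V) ∈ τ. V is open in τ_Q iff π^{-1}(V) ∈ τ.
  V = {}: π^{-1}(V) = ∅ ∈ τ ✓.
  V = {[η]}: π^{-1}(V) = {η} ∉ τ ✗.
  V = {[θ=λ]}: π^{-1}(V) = {θ, λ} ∉ τ ✗.
  V = {[η], [θ=λ]}: π^{-1}(V) = {η, θ, λ} ∉ τ ✗.
  V = {[ι=κ]}: π^{-1}(V) = {ι, κ} ∉ τ ✗.
  V = {[η], [ι=κ]}: π^{-1}(V) = {η, ι, κ} ∉ τ ✗.
  V = {[θ=λ], [ι=κ]}: π^{-1}(V) = {θ, ι, κ, λ} ∉ τ ✗.
  V = {[η], [θ=λ], [ι=κ]}: π^{-1}(V) = {η, θ, ι, κ, λ} ∈ τ ✓.
Open sets in the quotient: τ_Q = {{}, {[η], [θ=λ], [ι=κ]}} (2 elements).


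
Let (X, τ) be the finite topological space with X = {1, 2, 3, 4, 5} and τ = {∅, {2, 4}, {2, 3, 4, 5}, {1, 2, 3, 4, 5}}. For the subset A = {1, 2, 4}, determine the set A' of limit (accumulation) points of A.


A' = {1, 2, 3, 4, 5}

For each x ∈ X, list the open sets U ∈ τ with x ∈ U, then check whether U ∩ (A ∖ {x}) ≠ ∅ for every such U.
  x = 1: opens ∋ x are {1, 2, 3, 4, 5}; each meets A ∖ {1}, so x IS a limit point.
  x = 2: opens ∋ x are {2, 4}, {2, 3, 4, 5}, {1, 2, 3, 4, 5}; each meets A ∖ {2}, so x IS a limit point.
  x = 3: opens ∋ x are {2, 3, 4, 5}, {1, 2, 3, 4, 5}; each meets A ∖ {3}, so x IS a limit point.
  x = 4: opens ∋ x are {2, 4}, {2, 3, 4, 5}, {1, 2, 3, 4, 5}; each meets A ∖ {4}, so x IS a limit point.
  x = 5: opens ∋ x are {2, 3, 4, 5}, {1, 2, 3, 4, 5}; each meets A ∖ {5}, so x IS a limit point.
Collecting: A' = {1, 2, 3, 4, 5}.


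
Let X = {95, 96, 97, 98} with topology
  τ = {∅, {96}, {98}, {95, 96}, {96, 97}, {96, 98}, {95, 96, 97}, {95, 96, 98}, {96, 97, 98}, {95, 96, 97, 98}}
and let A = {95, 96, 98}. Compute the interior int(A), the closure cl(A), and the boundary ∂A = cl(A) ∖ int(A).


int(A) = {95, 96, 98}, cl(A) = {95, 96, 97, 98}, ∂A = {97}.

Closed sets in (X, τ) are complements of opens:
  closed(X, τ) = {∅, {95}, {97}, {98}, {95, 97}, {95, 98}, {97, 98}, {95, 96, 97}, {95, 97, 98}, {95, 96, 97, 98}}.
int(A) = ⋃ {U ∈ τ : U ⊆ A}. Opens contained in A: ∅, {96}, {98}, {95, 96}, {96, 98}, {95, 96, 98}.
Taking the union of these: int(A) = {95, 96, 98}.
cl(A) = ⋂ {C closed : A ⊆ C}. Closed sets containing A: {95, 96, 97, 98}.
Intersecting these: cl(A) = {95, 96, 97, 98}.
∂A = cl(A) ∖ int(A) = {95, 96, 97, 98} ∖ {95, 96, 98} = {97}.


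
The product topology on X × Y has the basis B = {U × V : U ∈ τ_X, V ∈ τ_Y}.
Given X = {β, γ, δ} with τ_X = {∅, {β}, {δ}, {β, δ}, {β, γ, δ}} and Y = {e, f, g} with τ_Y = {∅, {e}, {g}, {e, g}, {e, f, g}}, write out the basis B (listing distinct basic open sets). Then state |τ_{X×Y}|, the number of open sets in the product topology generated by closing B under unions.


Basis B = {∅ × ∅, {β} × {e}, {β} × {g}, {δ} × {e}, {δ} × {g}, {β} × {e, g}, {β, δ} × {e}, {β, δ} × {g}, {δ} × {e, g}, {β} × {e, f, g}, {β, γ, δ} × {e}, {β, γ, δ} × {g}, {δ} × {e, f, g}, {β, δ} × {e, g}, {β, δ} × {e, f, g}, {β, γ, δ} × {e, g}, {β, γ, δ} × {e, f, g}}; |τ_{X×Y}| = 48.

Enumerate products U × V with U ∈ τ_X, V ∈ τ_Y (deduplicated):
  ∅ × ∅ = {} (∅)
  {β} × {e} = {(β,e)}
  {β} × {g} = {(β,g)}
  {δ} × {e} = {(δ,e)}
  {δ} × {g} = {(δ,g)}
  {β} × {e, g} = {(β,e), (β,g)}
  {β, δ} × {e} = {(β,e), (δ,e)}
  {β, δ} × {g} = {(β,g), (δ,g)}
  {δ} × {e, g} = {(δ,e), (δ,g)}
  {β} × {e, f, g} = {(β,e), (β,f), (β,g)}
  {β, γ, δ} × {e} = {(β,e), (γ,e), (δ,e)}
  {β, γ, δ} × {g} = {(β,g), (γ,g), (δ,g)}
  {δ} × {e, f, g} = {(δ,e), (δ,f), (δ,g)}
  {β, δ} × {e, g} = {(β,e), (β,g), (δ,e), (δ,g)}
  {β, δ} × {e, f, g} = {(β,e), (β,f), (β,g), (δ,e), (δ,f), (δ,g)}
  {β, γ, δ} × {e, g} = {(β,e), (β,g), (γ,e), (γ,g), (δ,e), (δ,g)}
  {β, γ, δ} × {e, f, g} = {(β,e), (β,f), (β,g), (γ,e), (γ,f), (γ,g), (δ,e), (δ,f), (δ,g)}
These 17 distinct sets form the basis B.
Close under arbitrary unions to get τ_{X×Y}; counting gives |τ_{X×Y}| = 48.


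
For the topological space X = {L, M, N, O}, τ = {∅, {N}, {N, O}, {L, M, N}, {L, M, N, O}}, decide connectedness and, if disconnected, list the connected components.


(X, τ) is connected.

Find clopen sets (U ∈ τ with X ∖ U ∈ τ):
  U = ∅, X ∖ U = {L, M, N, O} — both open, so U is clopen.
  U = {L, M, N, O}, X ∖ U = ∅ — both open, so U is clopen.
Only trivial clopens (∅ and X) exist, so (X, τ) is connected.
Compute connected components by grouping points that agree on all clopens:
  component: {L, M, N, O}


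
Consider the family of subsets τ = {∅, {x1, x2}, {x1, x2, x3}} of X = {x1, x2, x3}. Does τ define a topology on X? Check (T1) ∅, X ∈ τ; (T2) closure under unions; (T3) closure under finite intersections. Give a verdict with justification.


τ IS a topology on X.

Axiom (T1): ∅ ∈ τ? Yes; X ∈ τ? Yes.
Axiom (T2/T3): check pairwise unions and intersections of members of τ.
All pairwise intersections and unions checked — each lies in τ. Therefore τ satisfies (T1), (T2), (T3): it IS a topology on X.


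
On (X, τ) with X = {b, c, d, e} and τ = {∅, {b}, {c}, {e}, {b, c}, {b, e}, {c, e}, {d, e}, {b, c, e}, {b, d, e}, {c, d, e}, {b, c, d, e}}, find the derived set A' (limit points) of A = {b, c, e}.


A' = {d}

For each x ∈ X, list the open sets U ∈ τ with x ∈ U, then check whether U ∩ (A ∖ {x}) ≠ ∅ for every such U.
  x = b: open {b} ∋ x has {b} ∩ (A ∖ {b}) = ∅, so x is NOT a limit point.
  x = c: open {c} ∋ x has {c} ∩ (A ∖ {c}) = ∅, so x is NOT a limit point.
  x = d: opens ∋ x are {d, e}, {b, d, e}, {c, d, e}, {b, c, d, e}; each meets A ∖ {d}, so x IS a limit point.
  x = e: open {e} ∋ x has {e} ∩ (A ∖ {e}) = ∅, so x is NOT a limit point.
Collecting: A' = {d}.


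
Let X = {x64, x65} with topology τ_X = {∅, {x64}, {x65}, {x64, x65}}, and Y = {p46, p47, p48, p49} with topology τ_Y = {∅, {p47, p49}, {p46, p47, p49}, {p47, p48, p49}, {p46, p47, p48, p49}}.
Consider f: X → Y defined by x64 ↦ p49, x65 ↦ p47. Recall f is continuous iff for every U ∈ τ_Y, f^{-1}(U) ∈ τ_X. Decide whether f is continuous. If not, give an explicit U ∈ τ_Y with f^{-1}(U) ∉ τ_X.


f IS continuous.

Compute f^{-1}(U) for each U ∈ τ_Y:
  U = ∅: f^{-1}(U) = ∅ ∈ τ_X ✓.
  U = {p47, p49}: f^{-1}(U) = {x64, x65} ∈ τ_X ✓.
  U = {p46, p47, p49}: f^{-1}(U) = {x64, x65} ∈ τ_X ✓.
  U = {p47, p48, p49}: f^{-1}(U) = {x64, x65} ∈ τ_X ✓.
  U = {p46, p47, p48, p49}: f^{-1}(U) = {x64, x65} ∈ τ_X ✓.
Every preimage lies in τ_X, so f IS continuous.


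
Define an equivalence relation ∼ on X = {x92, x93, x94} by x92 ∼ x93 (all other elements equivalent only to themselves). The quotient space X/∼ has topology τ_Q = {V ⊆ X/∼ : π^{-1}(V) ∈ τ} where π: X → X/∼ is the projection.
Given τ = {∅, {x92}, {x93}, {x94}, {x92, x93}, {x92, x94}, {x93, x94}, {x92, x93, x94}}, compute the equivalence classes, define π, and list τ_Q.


X/∼ = {[x92=x93], [x94]}; |τ_Q| = 4.

Equivalence classes: [x92=x93], [x94].
Quotient map π: X → X/∼ sends x92 ↦ [x92=x93], x93 ↦ [x92=x93], x94 ↦ [x94].
For each subset V ⊆ X/∼, compute π^{-1}(V) ⊆ X and check whether π^{-1}(V) ∈ τ. V is open in τ_Q iff π^{-1}(V) ∈ τ.
  V = {}: π^{-1}(V) = ∅ ∈ τ ✓.
  V = {[x92=x93]}: π^{-1}(V) = {x92, x93} ∈ τ ✓.
  V = {[x94]}: π^{-1}(V) = {x94} ∈ τ ✓.
  V = {[x92=x93], [x94]}: π^{-1}(V) = {x92, x93, x94} ∈ τ ✓.
Open sets in the quotient: τ_Q = {{}, {[x92=x93]}, {[x94]}, {[x92=x93], [x94]}} (4 elements).


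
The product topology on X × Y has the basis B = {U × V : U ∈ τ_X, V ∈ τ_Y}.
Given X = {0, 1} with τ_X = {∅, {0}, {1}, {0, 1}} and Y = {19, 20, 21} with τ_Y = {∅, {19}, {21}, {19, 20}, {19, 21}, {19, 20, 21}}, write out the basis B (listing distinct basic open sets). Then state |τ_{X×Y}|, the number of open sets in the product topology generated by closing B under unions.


Basis B = {∅ × ∅, {0} × {19}, {0} × {21}, {1} × {19}, {1} × {21}, {0} × {19, 20}, {0} × {19, 21}, {0, 1} × {19}, {0, 1} × {21}, {1} × {19, 20}, {1} × {19, 21}, {0} × {19, 20, 21}, {1} × {19, 20, 21}, {0, 1} × {19, 20}, {0, 1} × {19, 21}, {0, 1} × {19, 20, 21}}; |τ_{X×Y}| = 36.

Enumerate products U × V with U ∈ τ_X, V ∈ τ_Y (deduplicated):
  ∅ × ∅ = {} (∅)
  {0} × {19} = {(0,19)}
  {0} × {21} = {(0,21)}
  {1} × {19} = {(1,19)}
  {1} × {21} = {(1,21)}
  {0} × {19, 20} = {(0,19), (0,20)}
  {0} × {19, 21} = {(0,19), (0,21)}
  {0, 1} × {19} = {(0,19), (1,19)}
  {0, 1} × {21} = {(0,21), (1,21)}
  {1} × {19, 20} = {(1,19), (1,20)}
  {1} × {19, 21} = {(1,19), (1,21)}
  {0} × {19, 20, 21} = {(0,19), (0,20), (0,21)}
  {1} × {19, 20, 21} = {(1,19), (1,20), (1,21)}
  {0, 1} × {19, 20} = {(0,19), (0,20), (1,19), (1,20)}
  {0, 1} × {19, 21} = {(0,19), (0,21), (1,19), (1,21)}
  {0, 1} × {19, 20, 21} = {(0,19), (0,20), (0,21), (1,19), (1,20), (1,21)}
These 16 distinct sets form the basis B.
Close under arbitrary unions to get τ_{X×Y}; counting gives |τ_{X×Y}| = 36.


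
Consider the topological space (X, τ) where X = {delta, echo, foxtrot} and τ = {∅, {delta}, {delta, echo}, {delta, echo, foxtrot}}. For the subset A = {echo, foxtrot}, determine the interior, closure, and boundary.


int(A) = ∅, cl(A) = {echo, foxtrot}, ∂A = {echo, foxtrot}.

Closed sets in (X, τ) are complements of opens:
  closed(X, τ) = {∅, {foxtrot}, {echo, foxtrot}, {delta, echo, foxtrot}}.
int(A) = ⋃ {U ∈ τ : U ⊆ A}. Opens contained in A: ∅.
Taking the union of these: int(A) = ∅.
cl(A) = ⋂ {C closed : A ⊆ C}. Closed sets containing A: {echo, foxtrot}, {delta, echo, foxtrot}.
Intersecting these: cl(A) = {echo, foxtrot}.
∂A = cl(A) ∖ int(A) = {echo, foxtrot} ∖ ∅ = {echo, foxtrot}.


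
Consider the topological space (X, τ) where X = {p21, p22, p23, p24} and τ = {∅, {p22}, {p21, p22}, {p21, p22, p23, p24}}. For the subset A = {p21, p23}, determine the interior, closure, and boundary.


int(A) = ∅, cl(A) = {p21, p23, p24}, ∂A = {p21, p23, p24}.

Closed sets in (X, τ) are complements of opens:
  closed(X, τ) = {∅, {p23, p24}, {p21, p23, p24}, {p21, p22, p23, p24}}.
int(A) = ⋃ {U ∈ τ : U ⊆ A}. Opens contained in A: ∅.
Taking the union of these: int(A) = ∅.
cl(A) = ⋂ {C closed : A ⊆ C}. Closed sets containing A: {p21, p23, p24}, {p21, p22, p23, p24}.
Intersecting these: cl(A) = {p21, p23, p24}.
∂A = cl(A) ∖ int(A) = {p21, p23, p24} ∖ ∅ = {p21, p23, p24}.


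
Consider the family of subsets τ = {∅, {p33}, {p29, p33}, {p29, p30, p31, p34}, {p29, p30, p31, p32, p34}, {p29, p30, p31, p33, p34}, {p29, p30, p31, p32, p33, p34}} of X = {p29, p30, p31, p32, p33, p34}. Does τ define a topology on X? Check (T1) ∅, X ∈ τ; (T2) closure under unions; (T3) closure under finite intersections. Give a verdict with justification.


τ is NOT a topology on X.

Axiom (T1): ∅ ∈ τ? Yes; X ∈ τ? Yes.
Axiom (T2/T3): check pairwise unions and intersections of members of τ.
Counterexample for (T3): {p29, p33} ∩ {p29, p30, p31, p34} = {p29} ∉ τ. Therefore τ is NOT a topology.


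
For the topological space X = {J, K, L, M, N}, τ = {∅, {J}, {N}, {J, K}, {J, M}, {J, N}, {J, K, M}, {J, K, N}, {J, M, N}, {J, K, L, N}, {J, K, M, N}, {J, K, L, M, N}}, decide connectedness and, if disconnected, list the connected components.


(X, τ) is connected.

Find clopen sets (U ∈ τ with X ∖ U ∈ τ):
  U = ∅, X ∖ U = {J, K, L, M, N} — both open, so U is clopen.
  U = {J, K, L, M, N}, X ∖ U = ∅ — both open, so U is clopen.
Only trivial clopens (∅ and X) exist, so (X, τ) is connected.
Compute connected components by grouping points that agree on all clopens:
  component: {J, K, L, M, N}


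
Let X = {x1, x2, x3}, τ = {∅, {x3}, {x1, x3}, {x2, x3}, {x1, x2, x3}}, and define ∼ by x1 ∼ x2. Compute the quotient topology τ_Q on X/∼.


X/∼ = {[x1=x2], [x3]}; |τ_Q| = 3.

Equivalence classes: [x1=x2], [x3].
Quotient map π: X → X/∼ sends x1 ↦ [x1=x2], x2 ↦ [x1=x2], x3 ↦ [x3].
For each subset V ⊆ X/∼, compute π^{-1}(V) ⊆ X and check whether π^{-1}(V) ∈ τ. V is open in τ_Q iff π^{-1}(V) ∈ τ.
  V = {}: π^{-1}(V) = ∅ ∈ τ ✓.
  V = {[x1=x2]}: π^{-1}(V) = {x1, x2} ∉ τ ✗.
  V = {[x3]}: π^{-1}(V) = {x3} ∈ τ ✓.
  V = {[x1=x2], [x3]}: π^{-1}(V) = {x1, x2, x3} ∈ τ ✓.
Open sets in the quotient: τ_Q = {{}, {[x3]}, {[x1=x2], [x3]}} (3 elements).


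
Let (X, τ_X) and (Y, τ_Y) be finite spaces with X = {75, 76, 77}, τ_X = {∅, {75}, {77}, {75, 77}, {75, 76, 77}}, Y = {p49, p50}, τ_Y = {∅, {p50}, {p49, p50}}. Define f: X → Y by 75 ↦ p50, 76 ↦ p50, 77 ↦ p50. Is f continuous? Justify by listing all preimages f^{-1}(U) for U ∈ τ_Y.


f IS continuous.

Compute f^{-1}(U) for each U ∈ τ_Y:
  U = ∅: f^{-1}(U) = ∅ ∈ τ_X ✓.
  U = {p50}: f^{-1}(U) = {75, 76, 77} ∈ τ_X ✓.
  U = {p49, p50}: f^{-1}(U) = {75, 76, 77} ∈ τ_X ✓.
Every preimage lies in τ_X, so f IS continuous.


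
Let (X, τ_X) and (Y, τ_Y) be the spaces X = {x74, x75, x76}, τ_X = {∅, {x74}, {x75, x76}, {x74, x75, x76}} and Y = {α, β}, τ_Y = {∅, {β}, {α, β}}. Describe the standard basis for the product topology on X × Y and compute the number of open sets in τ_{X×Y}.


Basis B = {∅ × ∅, {x74} × {β}, {x74} × {α, β}, {x75, x76} × {β}, {x74, x75, x76} × {β}, {x75, x76} × {α, β}, {x74, x75, x76} × {α, β}}; |τ_{X×Y}| = 9.

Enumerate products U × V with U ∈ τ_X, V ∈ τ_Y (deduplicated):
  ∅ × ∅ = {} (∅)
  {x74} × {β} = {(x74,β)}
  {x74} × {α, β} = {(x74,α), (x74,β)}
  {x75, x76} × {β} = {(x75,β), (x76,β)}
  {x74, x75, x76} × {β} = {(x74,β), (x75,β), (x76,β)}
  {x75, x76} × {α, β} = {(x75,α), (x75,β), (x76,α), (x76,β)}
  {x74, x75, x76} × {α, β} = {(x74,α), (x74,β), (x75,α), (x75,β), (x76,α), (x76,β)}
These 7 distinct sets form the basis B.
Close under arbitrary unions to get τ_{X×Y}; counting gives |τ_{X×Y}| = 9.


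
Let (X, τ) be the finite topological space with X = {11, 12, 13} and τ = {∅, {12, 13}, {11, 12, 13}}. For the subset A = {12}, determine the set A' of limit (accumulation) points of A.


A' = {11, 13}

For each x ∈ X, list the open sets U ∈ τ with x ∈ U, then check whether U ∩ (A ∖ {x}) ≠ ∅ for every such U.
  x = 11: opens ∋ x are {11, 12, 13}; each meets A ∖ {11}, so x IS a limit point.
  x = 12: open {12, 13} ∋ x has {12, 13} ∩ (A ∖ {12}) = ∅, so x is NOT a limit point.
  x = 13: opens ∋ x are {12, 13}, {11, 12, 13}; each meets A ∖ {13}, so x IS a limit point.
Collecting: A' = {11, 13}.


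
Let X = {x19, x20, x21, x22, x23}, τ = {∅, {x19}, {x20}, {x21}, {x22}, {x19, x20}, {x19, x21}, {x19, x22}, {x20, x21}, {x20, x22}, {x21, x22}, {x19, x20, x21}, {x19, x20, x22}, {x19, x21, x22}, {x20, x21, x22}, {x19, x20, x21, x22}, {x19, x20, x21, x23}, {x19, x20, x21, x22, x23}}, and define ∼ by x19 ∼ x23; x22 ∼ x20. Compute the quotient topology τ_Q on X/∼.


X/∼ = {[x19=x23], [x20=x22], [x21]}; |τ_Q| = 5.

Equivalence classes: [x19=x23], [x20=x22], [x21].
Quotient map π: X → X/∼ sends x19 ↦ [x19=x23], x20 ↦ [x20=x22], x21 ↦ [x21], x22 ↦ [x20=x22], x23 ↦ [x19=x23].
For each subset V ⊆ X/∼, compute π^{-1}(V) ⊆ X and check whether π^{-1}(V) ∈ τ. V is open in τ_Q iff π^{-1}(V) ∈ τ.
  V = {}: π^{-1}(V) = ∅ ∈ τ ✓.
  V = {[x19=x23]}: π^{-1}(V) = {x19, x23} ∉ τ ✗.
  V = {[x20=x22]}: π^{-1}(V) = {x20, x22} ∈ τ ✓.
  V = {[x19=x23], [x20=x22]}: π^{-1}(V) = {x19, x20, x22, x23} ∉ τ ✗.
  V = {[x21]}: π^{-1}(V) = {x21} ∈ τ ✓.
  V = {[x19=x23], [x21]}: π^{-1}(V) = {x19, x21, x23} ∉ τ ✗.
  V = {[x20=x22], [x21]}: π^{-1}(V) = {x20, x21, x22} ∈ τ ✓.
  V = {[x19=x23], [x20=x22], [x21]}: π^{-1}(V) = {x19, x20, x21, x22, x23} ∈ τ ✓.
Open sets in the quotient: τ_Q = {{}, {[x20=x22]}, {[x21]}, {[x20=x22], [x21]}, {[x19=x23], [x20=x22], [x21]}} (5 elements).


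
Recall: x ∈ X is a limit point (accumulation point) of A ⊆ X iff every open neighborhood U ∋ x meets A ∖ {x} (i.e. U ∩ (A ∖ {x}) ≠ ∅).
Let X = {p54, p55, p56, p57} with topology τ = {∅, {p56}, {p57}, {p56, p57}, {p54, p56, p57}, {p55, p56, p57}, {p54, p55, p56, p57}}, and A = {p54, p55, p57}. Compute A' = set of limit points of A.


A' = {p54, p55}

For each x ∈ X, list the open sets U ∈ τ with x ∈ U, then check whether U ∩ (A ∖ {x}) ≠ ∅ for every such U.
  x = p54: opens ∋ x are {p54, p56, p57}, {p54, p55, p56, p57}; each meets A ∖ {p54}, so x IS a limit point.
  x = p55: opens ∋ x are {p55, p56, p57}, {p54, p55, p56, p57}; each meets A ∖ {p55}, so x IS a limit point.
  x = p56: open {p56} ∋ x has {p56} ∩ (A ∖ {p56}) = ∅, so x is NOT a limit point.
  x = p57: open {p57} ∋ x has {p57} ∩ (A ∖ {p57}) = ∅, so x is NOT a limit point.
Collecting: A' = {p54, p55}.


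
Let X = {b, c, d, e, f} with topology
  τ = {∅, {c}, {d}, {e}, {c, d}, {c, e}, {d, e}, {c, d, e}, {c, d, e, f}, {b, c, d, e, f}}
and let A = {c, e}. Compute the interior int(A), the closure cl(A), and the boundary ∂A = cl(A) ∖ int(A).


int(A) = {c, e}, cl(A) = {b, c, e, f}, ∂A = {b, f}.

Closed sets in (X, τ) are complements of opens:
  closed(X, τ) = {∅, {b}, {b, f}, {b, c, f}, {b, d, f}, {b, e, f}, {b, c, d, f}, {b, c, e, f}, {b, d, e, f}, {b, c, d, e, f}}.
int(A) = ⋃ {U ∈ τ : U ⊆ A}. Opens contained in A: ∅, {c}, {e}, {c, e}.
Taking the union of these: int(A) = {c, e}.
cl(A) = ⋂ {C closed : A ⊆ C}. Closed sets containing A: {b, c, e, f}, {b, c, d, e, f}.
Intersecting these: cl(A) = {b, c, e, f}.
∂A = cl(A) ∖ int(A) = {b, c, e, f} ∖ {c, e} = {b, f}.


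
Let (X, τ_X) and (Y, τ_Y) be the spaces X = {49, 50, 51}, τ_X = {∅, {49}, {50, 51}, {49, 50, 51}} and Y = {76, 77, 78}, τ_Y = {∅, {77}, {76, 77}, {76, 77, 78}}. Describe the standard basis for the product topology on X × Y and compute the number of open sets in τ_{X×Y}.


Basis B = {∅ × ∅, {49} × {77}, {49} × {76, 77}, {50, 51} × {77}, {49} × {76, 77, 78}, {49, 50, 51} × {77}, {50, 51} × {76, 77}, {49, 50, 51} × {76, 77}, {50, 51} × {76, 77, 78}, {49, 50, 51} × {76, 77, 78}}; |τ_{X×Y}| = 16.

Enumerate products U × V with U ∈ τ_X, V ∈ τ_Y (deduplicated):
  ∅ × ∅ = {} (∅)
  {49} × {77} = {(49,77)}
  {49} × {76, 77} = {(49,76), (49,77)}
  {50, 51} × {77} = {(50,77), (51,77)}
  {49} × {76, 77, 78} = {(49,76), (49,77), (49,78)}
  {49, 50, 51} × {77} = {(49,77), (50,77), (51,77)}
  {50, 51} × {76, 77} = {(50,76), (50,77), (51,76), (51,77)}
  {49, 50, 51} × {76, 77} = {(49,76), (49,77), (50,76), (50,77), (51,76), (51,77)}
  {50, 51} × {76, 77, 78} = {(50,76), (50,77), (50,78), (51,76), (51,77), (51,78)}
  {49, 50, 51} × {76, 77, 78} = {(49,76), (49,77), (49,78), (50,76), (50,77), (50,78), (51,76), (51,77), (51,78)}
These 10 distinct sets form the basis B.
Close under arbitrary unions to get τ_{X×Y}; counting gives |τ_{X×Y}| = 16.


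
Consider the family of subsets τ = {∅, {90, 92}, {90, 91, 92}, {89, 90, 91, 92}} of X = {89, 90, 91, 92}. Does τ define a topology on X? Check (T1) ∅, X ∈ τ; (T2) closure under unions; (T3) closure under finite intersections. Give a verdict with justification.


τ IS a topology on X.

Axiom (T1): ∅ ∈ τ? Yes; X ∈ τ? Yes.
Axiom (T2/T3): check pairwise unions and intersections of members of τ.
All pairwise intersections and unions checked — each lies in τ. Therefore τ satisfies (T1), (T2), (T3): it IS a topology on X.


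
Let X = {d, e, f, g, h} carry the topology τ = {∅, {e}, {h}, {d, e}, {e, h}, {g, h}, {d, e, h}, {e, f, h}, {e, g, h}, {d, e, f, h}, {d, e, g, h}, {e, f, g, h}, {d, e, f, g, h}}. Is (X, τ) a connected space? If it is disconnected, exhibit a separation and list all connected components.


(X, τ) is connected.

Find clopen sets (U ∈ τ with X ∖ U ∈ τ):
  U = ∅, X ∖ U = {d, e, f, g, h} — both open, so U is clopen.
  U = {d, e, f, g, h}, X ∖ U = ∅ — both open, so U is clopen.
Only trivial clopens (∅ and X) exist, so (X, τ) is connected.
Compute connected components by grouping points that agree on all clopens:
  component: {d, e, f, g, h}


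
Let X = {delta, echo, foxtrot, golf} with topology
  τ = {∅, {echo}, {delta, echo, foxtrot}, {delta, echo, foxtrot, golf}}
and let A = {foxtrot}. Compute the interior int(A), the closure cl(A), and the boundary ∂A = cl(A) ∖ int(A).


int(A) = ∅, cl(A) = {delta, foxtrot, golf}, ∂A = {delta, foxtrot, golf}.

Closed sets in (X, τ) are complements of opens:
  closed(X, τ) = {∅, {golf}, {delta, foxtrot, golf}, {delta, echo, foxtrot, golf}}.
int(A) = ⋃ {U ∈ τ : U ⊆ A}. Opens contained in A: ∅.
Taking the union of these: int(A) = ∅.
cl(A) = ⋂ {C closed : A ⊆ C}. Closed sets containing A: {delta, foxtrot, golf}, {delta, echo, foxtrot, golf}.
Intersecting these: cl(A) = {delta, foxtrot, golf}.
∂A = cl(A) ∖ int(A) = {delta, foxtrot, golf} ∖ ∅ = {delta, foxtrot, golf}.


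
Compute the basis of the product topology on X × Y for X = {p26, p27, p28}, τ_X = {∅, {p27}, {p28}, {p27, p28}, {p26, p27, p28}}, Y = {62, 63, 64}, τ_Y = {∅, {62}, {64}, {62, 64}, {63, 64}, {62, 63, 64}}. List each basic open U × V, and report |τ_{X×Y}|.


Basis B = {∅ × ∅, {p27} × {62}, {p27} × {64}, {p28} × {62}, {p28} × {64}, {p27} × {62, 64}, {p27, p28} × {62}, {p27} × {63, 64}, {p27, p28} × {64}, {p28} × {62, 64}, {p28} × {63, 64}, {p26, p27, p28} × {62}, {p26, p27, p28} × {64}, {p27} × {62, 63, 64}, {p28} × {62, 63, 64}, {p27, p28} × {62, 64}, {p27, p28} × {63, 64}, {p26, p27, p28} × {62, 64}, {p26, p27, p28} × {63, 64}, {p27, p28} × {62, 63, 64}, {p26, p27, p28} × {62, 63, 64}}; |τ_{X×Y}| = 70.

Enumerate products U × V with U ∈ τ_X, V ∈ τ_Y (deduplicated):
  ∅ × ∅ = {} (∅)
  {p27} × {62} = {(p27,62)}
  {p27} × {64} = {(p27,64)}
  {p28} × {62} = {(p28,62)}
  {p28} × {64} = {(p28,64)}
  {p27} × {62, 64} = {(p27,62), (p27,64)}
  {p27, p28} × {62} = {(p27,62), (p28,62)}
  {p27} × {63, 64} = {(p27,63), (p27,64)}
  {p27, p28} × {64} = {(p27,64), (p28,64)}
  {p28} × {62, 64} = {(p28,62), (p28,64)}
  {p28} × {63, 64} = {(p28,63), (p28,64)}
  {p26, p27, p28} × {62} = {(p26,62), (p27,62), (p28,62)}
  {p26, p27, p28} × {64} = {(p26,64), (p27,64), (p28,64)}
  {p27} × {62, 63, 64} = {(p27,62), (p27,63), (p27,64)}
  {p28} × {62, 63, 64} = {(p28,62), (p28,63), (p28,64)}
  {p27, p28} × {62, 64} = {(p27,62), (p27,64), (p28,62), (p28,64)}
  {p27, p28} × {63, 64} = {(p27,63), (p27,64), (p28,63), (p28,64)}
  {p26, p27, p28} × {62, 64} = {(p26,62), (p26,64), (p27,62), (p27,64), (p28,62), (p28,64)}
  {p26, p27, p28} × {63, 64} = {(p26,63), (p26,64), (p27,63), (p27,64), (p28,63), (p28,64)}
  {p27, p28} × {62, 63, 64} = {(p27,62), (p27,63), (p27,64), (p28,62), (p28,63), (p28,64)}
  {p26, p27, p28} × {62, 63, 64} = {(p26,62), (p26,63), (p26,64), (p27,62), (p27,63), (p27,64), (p28,62), (p28,63), (p28,64)}
These 21 distinct sets form the basis B.
Close under arbitrary unions to get τ_{X×Y}; counting gives |τ_{X×Y}| = 70.


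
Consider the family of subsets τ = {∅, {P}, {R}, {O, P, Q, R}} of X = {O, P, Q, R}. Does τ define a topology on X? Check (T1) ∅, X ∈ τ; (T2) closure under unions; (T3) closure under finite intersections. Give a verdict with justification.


τ is NOT a topology on X.

Axiom (T1): ∅ ∈ τ? Yes; X ∈ τ? Yes.
Axiom (T2/T3): check pairwise unions and intersections of members of τ.
Counterexample for (T2): {P} ∪ {R} = {P, R} ∉ τ. Therefore τ is NOT a topology.


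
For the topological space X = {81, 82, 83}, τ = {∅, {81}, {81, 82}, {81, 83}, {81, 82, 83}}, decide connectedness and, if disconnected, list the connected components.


(X, τ) is connected.

Find clopen sets (U ∈ τ with X ∖ U ∈ τ):
  U = ∅, X ∖ U = {81, 82, 83} — both open, so U is clopen.
  U = {81, 82, 83}, X ∖ U = ∅ — both open, so U is clopen.
Only trivial clopens (∅ and X) exist, so (X, τ) is connected.
Compute connected components by grouping points that agree on all clopens:
  component: {81, 82, 83}


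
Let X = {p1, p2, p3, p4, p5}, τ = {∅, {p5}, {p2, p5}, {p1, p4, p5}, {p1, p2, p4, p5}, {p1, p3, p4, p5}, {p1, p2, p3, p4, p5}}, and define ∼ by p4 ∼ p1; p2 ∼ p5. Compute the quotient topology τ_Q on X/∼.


X/∼ = {[p1=p4], [p2=p5], [p3]}; |τ_Q| = 4.

Equivalence classes: [p1=p4], [p2=p5], [p3].
Quotient map π: X → X/∼ sends p1 ↦ [p1=p4], p2 ↦ [p2=p5], p3 ↦ [p3], p4 ↦ [p1=p4], p5 ↦ [p2=p5].
For each subset V ⊆ X/∼, compute π^{-1}(V) ⊆ X and check whether π^{-1}(V) ∈ τ. V is open in τ_Q iff π^{-1}(V) ∈ τ.
  V = {}: π^{-1}(V) = ∅ ∈ τ ✓.
  V = {[p1=p4]}: π^{-1}(V) = {p1, p4} ∉ τ ✗.
  V = {[p2=p5]}: π^{-1}(V) = {p2, p5} ∈ τ ✓.
  V = {[p1=p4], [p2=p5]}: π^{-1}(V) = {p1, p2, p4, p5} ∈ τ ✓.
  V = {[p3]}: π^{-1}(V) = {p3} ∉ τ ✗.
  V = {[p1=p4], [p3]}: π^{-1}(V) = {p1, p3, p4} ∉ τ ✗.
  V = {[p2=p5], [p3]}: π^{-1}(V) = {p2, p3, p5} ∉ τ ✗.
  V = {[p1=p4], [p2=p5], [p3]}: π^{-1}(V) = {p1, p2, p3, p4, p5} ∈ τ ✓.
Open sets in the quotient: τ_Q = {{}, {[p2=p5]}, {[p1=p4], [p2=p5]}, {[p1=p4], [p2=p5], [p3]}} (4 elements).


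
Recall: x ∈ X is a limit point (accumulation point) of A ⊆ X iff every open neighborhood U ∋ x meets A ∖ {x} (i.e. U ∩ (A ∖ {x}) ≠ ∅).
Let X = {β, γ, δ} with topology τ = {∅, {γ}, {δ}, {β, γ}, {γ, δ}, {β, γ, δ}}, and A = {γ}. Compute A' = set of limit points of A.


A' = {β}

For each x ∈ X, list the open sets U ∈ τ with x ∈ U, then check whether U ∩ (A ∖ {x}) ≠ ∅ for every such U.
  x = β: opens ∋ x are {β, γ}, {β, γ, δ}; each meets A ∖ {β}, so x IS a limit point.
  x = γ: open {γ} ∋ x has {γ} ∩ (A ∖ {γ}) = ∅, so x is NOT a limit point.
  x = δ: open {δ} ∋ x has {δ} ∩ (A ∖ {δ}) = ∅, so x is NOT a limit point.
Collecting: A' = {β}.


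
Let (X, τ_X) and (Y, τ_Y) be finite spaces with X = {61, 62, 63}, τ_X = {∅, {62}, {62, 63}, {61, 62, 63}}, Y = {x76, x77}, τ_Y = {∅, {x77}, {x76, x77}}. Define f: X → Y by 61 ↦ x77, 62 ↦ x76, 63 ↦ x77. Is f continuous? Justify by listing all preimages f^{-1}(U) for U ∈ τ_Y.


f is NOT continuous.

Compute f^{-1}(U) for each U ∈ τ_Y:
  U = ∅: f^{-1}(U) = ∅ ∈ τ_X ✓.
  U = {x77}: f^{-1}(U) = {61, 63} ∉ τ_X ✗.
  U = {x76, x77}: f^{-1}(U) = {61, 62, 63} ∈ τ_X ✓.
Found U = {x77} with f^{-1}(U) = {61, 63} not in τ_X. Therefore f is NOT continuous.


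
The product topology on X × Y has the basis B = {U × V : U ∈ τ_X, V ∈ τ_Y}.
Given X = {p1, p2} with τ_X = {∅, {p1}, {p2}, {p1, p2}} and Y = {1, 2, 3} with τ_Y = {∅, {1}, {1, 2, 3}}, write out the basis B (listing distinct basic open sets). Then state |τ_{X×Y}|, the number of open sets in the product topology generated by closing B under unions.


Basis B = {∅ × ∅, {p1} × {1}, {p2} × {1}, {p1, p2} × {1}, {p1} × {1, 2, 3}, {p2} × {1, 2, 3}, {p1, p2} × {1, 2, 3}}; |τ_{X×Y}| = 9.

Enumerate products U × V with U ∈ τ_X, V ∈ τ_Y (deduplicated):
  ∅ × ∅ = {} (∅)
  {p1} × {1} = {(p1,1)}
  {p2} × {1} = {(p2,1)}
  {p1, p2} × {1} = {(p1,1), (p2,1)}
  {p1} × {1, 2, 3} = {(p1,1), (p1,2), (p1,3)}
  {p2} × {1, 2, 3} = {(p2,1), (p2,2), (p2,3)}
  {p1, p2} × {1, 2, 3} = {(p1,1), (p1,2), (p1,3), (p2,1), (p2,2), (p2,3)}
These 7 distinct sets form the basis B.
Close under arbitrary unions to get τ_{X×Y}; counting gives |τ_{X×Y}| = 9.


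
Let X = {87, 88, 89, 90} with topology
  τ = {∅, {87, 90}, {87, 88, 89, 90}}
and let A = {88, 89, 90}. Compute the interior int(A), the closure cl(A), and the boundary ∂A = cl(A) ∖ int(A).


int(A) = ∅, cl(A) = {87, 88, 89, 90}, ∂A = {87, 88, 89, 90}.

Closed sets in (X, τ) are complements of opens:
  closed(X, τ) = {∅, {88, 89}, {87, 88, 89, 90}}.
int(A) = ⋃ {U ∈ τ : U ⊆ A}. Opens contained in A: ∅.
Taking the union of these: int(A) = ∅.
cl(A) = ⋂ {C closed : A ⊆ C}. Closed sets containing A: {87, 88, 89, 90}.
Intersecting these: cl(A) = {87, 88, 89, 90}.
∂A = cl(A) ∖ int(A) = {87, 88, 89, 90} ∖ ∅ = {87, 88, 89, 90}.


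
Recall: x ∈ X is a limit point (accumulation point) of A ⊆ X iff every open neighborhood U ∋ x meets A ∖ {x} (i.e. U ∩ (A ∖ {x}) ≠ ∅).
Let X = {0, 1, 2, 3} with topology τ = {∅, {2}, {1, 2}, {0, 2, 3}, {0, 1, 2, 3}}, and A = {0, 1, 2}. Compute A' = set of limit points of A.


A' = {0, 1, 3}

For each x ∈ X, list the open sets U ∈ τ with x ∈ U, then check whether U ∩ (A ∖ {x}) ≠ ∅ for every such U.
  x = 0: opens ∋ x are {0, 2, 3}, {0, 1, 2, 3}; each meets A ∖ {0}, so x IS a limit point.
  x = 1: opens ∋ x are {1, 2}, {0, 1, 2, 3}; each meets A ∖ {1}, so x IS a limit point.
  x = 2: open {2} ∋ x has {2} ∩ (A ∖ {2}) = ∅, so x is NOT a limit point.
  x = 3: opens ∋ x are {0, 2, 3}, {0, 1, 2, 3}; each meets A ∖ {3}, so x IS a limit point.
Collecting: A' = {0, 1, 3}.


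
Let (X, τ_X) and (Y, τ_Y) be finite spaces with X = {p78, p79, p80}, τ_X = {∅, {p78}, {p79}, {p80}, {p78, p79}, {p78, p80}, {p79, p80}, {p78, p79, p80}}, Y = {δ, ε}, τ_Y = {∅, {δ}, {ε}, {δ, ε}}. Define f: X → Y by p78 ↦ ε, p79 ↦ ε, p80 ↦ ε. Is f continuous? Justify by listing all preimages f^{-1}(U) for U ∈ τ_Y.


f IS continuous.

Compute f^{-1}(U) for each U ∈ τ_Y:
  U = ∅: f^{-1}(U) = ∅ ∈ τ_X ✓.
  U = {δ}: f^{-1}(U) = ∅ ∈ τ_X ✓.
  U = {ε}: f^{-1}(U) = {p78, p79, p80} ∈ τ_X ✓.
  U = {δ, ε}: f^{-1}(U) = {p78, p79, p80} ∈ τ_X ✓.
Every preimage lies in τ_X, so f IS continuous.


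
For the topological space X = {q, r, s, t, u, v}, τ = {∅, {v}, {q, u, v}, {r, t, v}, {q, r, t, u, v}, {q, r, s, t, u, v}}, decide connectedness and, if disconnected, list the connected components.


(X, τ) is connected.

Find clopen sets (U ∈ τ with X ∖ U ∈ τ):
  U = ∅, X ∖ U = {q, r, s, t, u, v} — both open, so U is clopen.
  U = {q, r, s, t, u, v}, X ∖ U = ∅ — both open, so U is clopen.
Only trivial clopens (∅ and X) exist, so (X, τ) is connected.
Compute connected components by grouping points that agree on all clopens:
  component: {q, r, s, t, u, v}


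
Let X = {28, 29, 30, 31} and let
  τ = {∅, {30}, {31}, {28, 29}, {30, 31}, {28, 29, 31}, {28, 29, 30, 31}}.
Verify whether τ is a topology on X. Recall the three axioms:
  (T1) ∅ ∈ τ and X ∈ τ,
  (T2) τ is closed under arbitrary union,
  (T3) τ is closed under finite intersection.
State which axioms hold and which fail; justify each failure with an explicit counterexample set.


τ is NOT a topology on X.

Axiom (T1): ∅ ∈ τ? Yes; X ∈ τ? Yes.
Axiom (T2/T3): check pairwise unions and intersections of members of τ.
Counterexample for (T2): {30} ∪ {28, 29} = {28, 29, 30} ∉ τ. Therefore τ is NOT a topology.


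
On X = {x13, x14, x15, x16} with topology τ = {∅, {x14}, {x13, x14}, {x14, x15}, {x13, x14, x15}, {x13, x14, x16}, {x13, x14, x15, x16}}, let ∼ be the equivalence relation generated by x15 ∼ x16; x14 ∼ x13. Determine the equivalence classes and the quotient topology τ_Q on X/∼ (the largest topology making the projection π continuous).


X/∼ = {[x13=x14], [x15=x16]}; |τ_Q| = 3.

Equivalence classes: [x13=x14], [x15=x16].
Quotient map π: X → X/∼ sends x13 ↦ [x13=x14], x14 ↦ [x13=x14], x15 ↦ [x15=x16], x16 ↦ [x15=x16].
For each subset V ⊆ X/∼, compute π^{-1}(V) ⊆ X and check whether π^{-1}(V) ∈ τ. V is open in τ_Q iff π^{-1}(V) ∈ τ.
  V = {}: π^{-1}(V) = ∅ ∈ τ ✓.
  V = {[x13=x14]}: π^{-1}(V) = {x13, x14} ∈ τ ✓.
  V = {[x15=x16]}: π^{-1}(V) = {x15, x16} ∉ τ ✗.
  V = {[x13=x14], [x15=x16]}: π^{-1}(V) = {x13, x14, x15, x16} ∈ τ ✓.
Open sets in the quotient: τ_Q = {{}, {[x13=x14]}, {[x13=x14], [x15=x16]}} (3 elements).


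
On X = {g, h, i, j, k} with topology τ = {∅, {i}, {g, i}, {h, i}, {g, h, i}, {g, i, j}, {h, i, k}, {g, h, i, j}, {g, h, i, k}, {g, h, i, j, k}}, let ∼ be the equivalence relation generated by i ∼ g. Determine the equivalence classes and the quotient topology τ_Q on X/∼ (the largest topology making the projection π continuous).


X/∼ = {[g=i], [h], [j], [k]}; |τ_Q| = 7.

Equivalence classes: [g=i], [h], [j], [k].
Quotient map π: X → X/∼ sends g ↦ [g=i], h ↦ [h], i ↦ [g=i], j ↦ [j], k ↦ [k].
For each subset V ⊆ X/∼, compute π^{-1}(V) ⊆ X and check whether π^{-1}(V) ∈ τ. V is open in τ_Q iff π^{-1}(V) ∈ τ.
  V = {}: π^{-1}(V) = ∅ ∈ τ ✓.
  V = {[g=i]}: π^{-1}(V) = {g, i} ∈ τ ✓.
  V = {[h]}: π^{-1}(V) = {h} ∉ τ ✗.
  V = {[g=i], [h]}: π^{-1}(V) = {g, h, i} ∈ τ ✓.
  V = {[j]}: π^{-1}(V) = {j} ∉ τ ✗.
  V = {[g=i], [j]}: π^{-1}(V) = {g, i, j} ∈ τ ✓.
  V = {[h], [j]}: π^{-1}(V) = {h, j} ∉ τ ✗.
  V = {[g=i], [h], [j]}: π^{-1}(V) = {g, h, i, j} ∈ τ ✓.
  V = {[k]}: π^{-1}(V) = {k} ∉ τ ✗.
  V = {[g=i], [k]}: π^{-1}(V) = {g, i, k} ∉ τ ✗.
  V = {[h], [k]}: π^{-1}(V) = {h, k} ∉ τ ✗.
  V = {[g=i], [h], [k]}: π^{-1}(V) = {g, h, i, k} ∈ τ ✓.
  V = {[j], [k]}: π^{-1}(V) = {j, k} ∉ τ ✗.
  V = {[g=i], [j], [k]}: π^{-1}(V) = {g, i, j, k} ∉ τ ✗.
  V = {[h], [j], [k]}: π^{-1}(V) = {h, j, k} ∉ τ ✗.
  V = {[g=i], [h], [j], [k]}: π^{-1}(V) = {g, h, i, j, k} ∈ τ ✓.
Open sets in the quotient: τ_Q = {{}, {[g=i]}, {[g=i], [h]}, {[g=i], [j]}, {[g=i], [h], [j]}, {[g=i], [h], [k]}, {[g=i], [h], [j], [k]}} (7 elements).
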